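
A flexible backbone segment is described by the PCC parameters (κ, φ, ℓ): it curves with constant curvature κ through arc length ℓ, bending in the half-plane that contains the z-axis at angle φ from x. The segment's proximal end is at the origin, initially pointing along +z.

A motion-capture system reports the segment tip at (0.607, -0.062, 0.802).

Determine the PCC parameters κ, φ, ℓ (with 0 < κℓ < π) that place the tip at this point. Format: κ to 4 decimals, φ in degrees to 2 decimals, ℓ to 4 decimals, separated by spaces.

ρ = √(x²+y²) = √(0.607² + -0.062²) = 0.61016
φ = atan2(y, x) mod 360° = atan2(-0.062, 0.607) = 354.1679°
|p|² = ρ² + z² = 0.61016² + 0.802² = 1.01550
κ = 2ρ / |p|² = 2×0.61016 / 1.01550 = 1.20169
θ = 2·atan2(ρ, z) = 2·atan2(0.61016, 0.802) = 1.30075 rad
ℓ = θ/κ = 1.30075/1.20169 = 1.08243

1.2017 354.17 1.0824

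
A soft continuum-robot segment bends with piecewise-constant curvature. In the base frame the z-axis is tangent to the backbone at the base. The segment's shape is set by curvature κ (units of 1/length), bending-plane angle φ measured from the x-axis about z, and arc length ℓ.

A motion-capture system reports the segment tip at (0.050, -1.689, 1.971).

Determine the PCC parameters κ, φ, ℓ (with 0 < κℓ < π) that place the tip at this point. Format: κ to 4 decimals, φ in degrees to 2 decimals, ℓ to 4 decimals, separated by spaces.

ρ = √(x²+y²) = √(0.050² + -1.689²) = 1.68974
φ = atan2(y, x) mod 360° = atan2(-1.689, 0.050) = 271.6956°
|p|² = ρ² + z² = 1.68974² + 1.971² = 6.74006
κ = 2ρ / |p|² = 2×1.68974 / 6.74006 = 0.50140
θ = 2·atan2(ρ, z) = 2·atan2(1.68974, 1.971) = 1.41743 rad
ℓ = θ/κ = 1.41743/0.50140 = 2.82694

0.5014 271.70 2.8269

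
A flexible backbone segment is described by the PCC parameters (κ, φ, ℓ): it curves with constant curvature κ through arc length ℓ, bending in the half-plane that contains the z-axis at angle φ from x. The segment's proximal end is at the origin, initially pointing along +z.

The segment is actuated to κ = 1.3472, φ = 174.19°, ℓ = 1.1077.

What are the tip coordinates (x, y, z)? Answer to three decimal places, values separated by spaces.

θ = κ·ℓ = 1.3472 × 1.1077 = 1.49229 rad
ρ = (1 − cos θ)/κ = (1 − 0.07842)/1.3472 = 0.68407
z = sin θ / κ = 0.99692/1.3472 = 0.73999
x = ρ cos φ = 0.68407 × cos(174.19°) = -0.68055
y = ρ sin φ = 0.68407 × sin(174.19°) = 0.06925

-0.681 0.069 0.740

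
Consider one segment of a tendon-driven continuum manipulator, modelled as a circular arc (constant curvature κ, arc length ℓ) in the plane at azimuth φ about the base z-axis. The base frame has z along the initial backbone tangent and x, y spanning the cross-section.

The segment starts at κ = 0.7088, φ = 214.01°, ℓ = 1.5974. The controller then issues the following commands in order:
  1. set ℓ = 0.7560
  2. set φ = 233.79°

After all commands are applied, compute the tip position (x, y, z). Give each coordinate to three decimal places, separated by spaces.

-0.117 -0.160 0.720

initial: κ=0.7088, φ=214.01°, ℓ=1.5974
cmd 1: set ℓ=0.7560 → (κ,φ,ℓ)=(0.7088,214.01°,0.7560) → tip=(-0.1639,-0.1106,0.7203)
cmd 2: set φ=233.79° → (κ,φ,ℓ)=(0.7088,233.79°,0.7560) → tip=(-0.1168,-0.1596,0.7203)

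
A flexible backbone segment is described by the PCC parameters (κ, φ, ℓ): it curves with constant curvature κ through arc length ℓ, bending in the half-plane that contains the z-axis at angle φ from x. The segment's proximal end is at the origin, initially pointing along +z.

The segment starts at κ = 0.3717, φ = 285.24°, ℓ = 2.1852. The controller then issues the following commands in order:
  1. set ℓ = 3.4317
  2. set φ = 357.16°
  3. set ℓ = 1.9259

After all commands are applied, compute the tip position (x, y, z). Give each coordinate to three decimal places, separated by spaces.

0.660 -0.033 1.766

initial: κ=0.3717, φ=285.24°, ℓ=2.1852
cmd 1: set ℓ=3.4317 → (κ,φ,ℓ)=(0.3717,285.24°,3.4317) → tip=(0.5014,-1.8405,2.5739)
cmd 2: set φ=357.16° → (κ,φ,ℓ)=(0.3717,357.16°,3.4317) → tip=(1.9052,-0.0945,2.5739)
cmd 3: set ℓ=1.9259 → (κ,φ,ℓ)=(0.3717,357.16°,1.9259) → tip=(0.6596,-0.0327,1.7656)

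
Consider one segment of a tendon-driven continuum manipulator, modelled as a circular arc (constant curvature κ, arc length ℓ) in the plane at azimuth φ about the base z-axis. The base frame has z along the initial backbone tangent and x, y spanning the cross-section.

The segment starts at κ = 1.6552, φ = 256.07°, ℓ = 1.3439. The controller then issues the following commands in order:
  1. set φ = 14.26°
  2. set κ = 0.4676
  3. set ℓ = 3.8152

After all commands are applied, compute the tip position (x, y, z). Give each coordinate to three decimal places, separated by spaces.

2.511 0.638 2.090

initial: κ=1.6552, φ=256.07°, ℓ=1.3439
cmd 1: set φ=14.26° → (κ,φ,ℓ)=(1.6552,14.26°,1.3439) → tip=(0.9416,0.2393,0.4796)
cmd 2: set κ=0.4676 → (κ,φ,ℓ)=(0.4676,14.26°,1.3439) → tip=(0.3960,0.1006,1.2572)
cmd 3: set ℓ=3.8152 → (κ,φ,ℓ)=(0.4676,14.26°,3.8152) → tip=(2.5112,0.6382,2.0902)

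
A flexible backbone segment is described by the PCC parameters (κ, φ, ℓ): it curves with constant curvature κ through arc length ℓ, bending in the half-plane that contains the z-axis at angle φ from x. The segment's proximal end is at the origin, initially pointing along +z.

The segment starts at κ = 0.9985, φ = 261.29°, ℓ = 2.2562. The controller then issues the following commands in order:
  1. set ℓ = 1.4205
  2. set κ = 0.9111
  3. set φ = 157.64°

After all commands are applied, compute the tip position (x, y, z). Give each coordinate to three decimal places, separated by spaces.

-0.738 0.304 1.056

initial: κ=0.9985, φ=261.29°, ℓ=2.2562
cmd 1: set ℓ=1.4205 → (κ,φ,ℓ)=(0.9985,261.29°,1.4205) → tip=(-0.1286,-0.8396,0.9899)
cmd 2: set κ=0.9111 → (κ,φ,ℓ)=(0.9111,261.29°,1.4205) → tip=(-0.1208,-0.7887,1.0559)
cmd 3: set φ=157.64° → (κ,φ,ℓ)=(0.9111,157.64°,1.4205) → tip=(-0.7379,0.3035,1.0559)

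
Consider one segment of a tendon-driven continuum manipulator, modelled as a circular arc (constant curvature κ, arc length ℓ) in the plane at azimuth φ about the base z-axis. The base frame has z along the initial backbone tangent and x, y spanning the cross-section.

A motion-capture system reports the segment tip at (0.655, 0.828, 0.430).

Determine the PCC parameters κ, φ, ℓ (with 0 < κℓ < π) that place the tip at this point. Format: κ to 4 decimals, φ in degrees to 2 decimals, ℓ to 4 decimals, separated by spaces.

1.6248 51.65 1.4574

ρ = √(x²+y²) = √(0.655² + 0.828²) = 1.05575
φ = atan2(y, x) mod 360° = atan2(0.828, 0.655) = 51.6538°
|p|² = ρ² + z² = 1.05575² + 0.430² = 1.29951
κ = 2ρ / |p|² = 2×1.05575 / 1.29951 = 1.62485
θ = 2·atan2(ρ, z) = 2·atan2(1.05575, 0.430) = 2.36804 rad
ℓ = θ/κ = 2.36804/1.62485 = 1.45739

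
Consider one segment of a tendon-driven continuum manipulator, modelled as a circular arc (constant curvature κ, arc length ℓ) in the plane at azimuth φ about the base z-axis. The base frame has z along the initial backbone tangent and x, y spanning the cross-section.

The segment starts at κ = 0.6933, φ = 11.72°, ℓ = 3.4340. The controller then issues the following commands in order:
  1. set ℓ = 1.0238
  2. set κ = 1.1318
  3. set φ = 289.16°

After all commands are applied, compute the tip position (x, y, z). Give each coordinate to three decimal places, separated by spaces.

initial: κ=0.6933, φ=11.72°, ℓ=3.4340
cmd 1: set ℓ=1.0238 → (κ,φ,ℓ)=(0.6933,11.72°,1.0238) → tip=(0.3411,0.0708,0.9400)
cmd 2: set κ=1.1318 → (κ,φ,ℓ)=(1.1318,11.72°,1.0238) → tip=(0.5186,0.1076,0.8096)
cmd 3: set φ=289.16° → (κ,φ,ℓ)=(1.1318,289.16°,1.0238) → tip=(0.1738,-0.5003,0.8096)

0.174 -0.500 0.810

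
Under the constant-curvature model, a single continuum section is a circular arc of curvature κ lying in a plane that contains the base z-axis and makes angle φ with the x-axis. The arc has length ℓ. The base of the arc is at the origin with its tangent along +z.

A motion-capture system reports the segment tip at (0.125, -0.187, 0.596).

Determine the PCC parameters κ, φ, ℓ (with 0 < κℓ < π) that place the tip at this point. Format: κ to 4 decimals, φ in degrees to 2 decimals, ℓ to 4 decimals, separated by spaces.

ρ = √(x²+y²) = √(0.125² + -0.187²) = 0.22493
φ = atan2(y, x) mod 360° = atan2(-0.187, 0.125) = 303.7607°
|p|² = ρ² + z² = 0.22493² + 0.596² = 0.40581
κ = 2ρ / |p|² = 2×0.22493 / 0.40581 = 1.10855
θ = 2·atan2(ρ, z) = 2·atan2(0.22493, 0.596) = 0.72175 rad
ℓ = θ/κ = 0.72175/1.10855 = 0.65107

1.1086 303.76 0.6511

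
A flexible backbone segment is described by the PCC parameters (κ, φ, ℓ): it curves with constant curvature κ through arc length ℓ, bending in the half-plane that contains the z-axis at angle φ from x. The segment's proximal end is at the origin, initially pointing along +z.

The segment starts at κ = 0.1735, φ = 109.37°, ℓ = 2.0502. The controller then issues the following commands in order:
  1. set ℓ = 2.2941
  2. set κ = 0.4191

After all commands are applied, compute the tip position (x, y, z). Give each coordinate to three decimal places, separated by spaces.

-0.338 0.963 1.957

initial: κ=0.1735, φ=109.37°, ℓ=2.0502
cmd 1: set ℓ=2.2941 → (κ,φ,ℓ)=(0.1735,109.37°,2.2941) → tip=(-0.1494,0.4251,2.2340)
cmd 2: set κ=0.4191 → (κ,φ,ℓ)=(0.4191,109.37°,2.2941) → tip=(-0.3385,0.9627,1.9566)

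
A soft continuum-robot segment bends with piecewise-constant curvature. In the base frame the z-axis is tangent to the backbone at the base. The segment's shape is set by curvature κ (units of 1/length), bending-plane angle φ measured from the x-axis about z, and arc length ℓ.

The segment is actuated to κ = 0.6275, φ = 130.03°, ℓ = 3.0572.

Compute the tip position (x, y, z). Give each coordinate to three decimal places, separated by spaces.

-1.374 1.636 1.498

θ = κ·ℓ = 0.6275 × 3.0572 = 1.91839 rad
ρ = (1 − cos θ)/κ = (1 − -0.34064)/0.6275 = 2.13648
z = sin θ / κ = 0.94019/0.6275 = 1.49832
x = ρ cos φ = 2.13648 × cos(130.03°) = -1.37416
y = ρ sin φ = 2.13648 × sin(130.03°) = 1.63592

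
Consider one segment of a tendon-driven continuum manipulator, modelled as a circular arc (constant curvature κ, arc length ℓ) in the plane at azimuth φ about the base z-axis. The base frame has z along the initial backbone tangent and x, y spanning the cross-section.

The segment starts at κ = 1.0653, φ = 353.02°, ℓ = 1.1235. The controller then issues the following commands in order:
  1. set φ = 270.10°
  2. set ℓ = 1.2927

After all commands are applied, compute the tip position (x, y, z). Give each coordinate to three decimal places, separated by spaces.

initial: κ=1.0653, φ=353.02°, ℓ=1.1235
cmd 1: set φ=270.10° → (κ,φ,ℓ)=(1.0653,270.10°,1.1235) → tip=(0.0010,-0.5958,0.8738)
cmd 2: set ℓ=1.2927 → (κ,φ,ℓ)=(1.0653,270.10°,1.2927) → tip=(0.0013,-0.7580,0.9212)

0.001 -0.758 0.921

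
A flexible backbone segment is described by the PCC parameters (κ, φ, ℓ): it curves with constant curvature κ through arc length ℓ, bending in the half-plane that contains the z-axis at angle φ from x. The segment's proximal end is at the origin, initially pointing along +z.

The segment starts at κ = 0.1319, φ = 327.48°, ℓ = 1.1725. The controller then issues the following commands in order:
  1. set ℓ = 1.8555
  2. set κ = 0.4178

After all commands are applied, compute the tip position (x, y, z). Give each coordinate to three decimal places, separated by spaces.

initial: κ=0.1319, φ=327.48°, ℓ=1.1725
cmd 1: set ℓ=1.8555 → (κ,φ,ℓ)=(0.1319,327.48°,1.8555) → tip=(0.1905,-0.1215,1.8370)
cmd 2: set κ=0.4178 → (κ,φ,ℓ)=(0.4178,327.48°,1.8555) → tip=(0.5767,-0.3677,1.6752)

0.577 -0.368 1.675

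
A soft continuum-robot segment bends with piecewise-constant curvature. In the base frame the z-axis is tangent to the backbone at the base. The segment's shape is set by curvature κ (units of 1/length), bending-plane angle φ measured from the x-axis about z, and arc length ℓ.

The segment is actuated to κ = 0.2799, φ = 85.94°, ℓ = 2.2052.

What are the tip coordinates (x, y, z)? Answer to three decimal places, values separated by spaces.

θ = κ·ℓ = 0.2799 × 2.2052 = 0.61724 rad
ρ = (1 − cos θ)/κ = (1 − 0.81548)/0.2799 = 0.65923
z = sin θ / κ = 0.57878/0.2799 = 2.06782
x = ρ cos φ = 0.65923 × cos(85.94°) = 0.04667
y = ρ sin φ = 0.65923 × sin(85.94°) = 0.65758

0.047 0.658 2.068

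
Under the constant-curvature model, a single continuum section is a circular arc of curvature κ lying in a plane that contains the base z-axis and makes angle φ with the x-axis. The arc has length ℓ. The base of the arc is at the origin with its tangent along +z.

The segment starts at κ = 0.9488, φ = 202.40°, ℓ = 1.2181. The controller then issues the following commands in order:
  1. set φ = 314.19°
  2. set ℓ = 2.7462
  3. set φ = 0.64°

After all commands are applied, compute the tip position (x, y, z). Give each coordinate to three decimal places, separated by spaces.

initial: κ=0.9488, φ=202.40°, ℓ=1.2181
cmd 1: set φ=314.19° → (κ,φ,ℓ)=(0.9488,314.19°,1.2181) → tip=(0.4384,-0.4510,0.9645)
cmd 2: set ℓ=2.7462 → (κ,φ,ℓ)=(0.9488,314.19°,2.7462) → tip=(1.3663,-1.4055,0.5383)
cmd 3: set φ=0.64° → (κ,φ,ℓ)=(0.9488,0.64°,2.7462) → tip=(1.9600,0.0219,0.5383)

1.960 0.022 0.538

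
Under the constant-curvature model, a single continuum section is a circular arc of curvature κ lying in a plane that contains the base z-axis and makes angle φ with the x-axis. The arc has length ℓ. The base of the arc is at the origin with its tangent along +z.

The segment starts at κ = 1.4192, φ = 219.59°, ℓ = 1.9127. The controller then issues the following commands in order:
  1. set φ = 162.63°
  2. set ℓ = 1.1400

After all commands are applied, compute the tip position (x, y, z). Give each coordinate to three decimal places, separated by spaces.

-0.704 0.220 0.704

initial: κ=1.4192, φ=219.59°, ℓ=1.9127
cmd 1: set φ=162.63° → (κ,φ,ℓ)=(1.4192,162.63°,1.9127) → tip=(-1.2846,0.4018,0.2919)
cmd 2: set ℓ=1.1400 → (κ,φ,ℓ)=(1.4192,162.63°,1.1400) → tip=(-0.7041,0.2203,0.7038)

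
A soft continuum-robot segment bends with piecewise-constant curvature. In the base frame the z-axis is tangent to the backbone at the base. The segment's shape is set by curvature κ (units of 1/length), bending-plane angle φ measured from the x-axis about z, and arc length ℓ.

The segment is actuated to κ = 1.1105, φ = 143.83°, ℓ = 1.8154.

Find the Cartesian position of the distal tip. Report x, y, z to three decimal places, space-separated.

-1.040 0.760 0.813

θ = κ·ℓ = 1.1105 × 1.8154 = 2.01600 rad
ρ = (1 − cos θ)/κ = (1 − -0.43064)/1.1105 = 1.28829
z = sin θ / κ = 0.90252/1.1105 = 0.81272
x = ρ cos φ = 1.28829 × cos(143.83°) = -1.04000
y = ρ sin φ = 1.28829 × sin(143.83°) = 0.76033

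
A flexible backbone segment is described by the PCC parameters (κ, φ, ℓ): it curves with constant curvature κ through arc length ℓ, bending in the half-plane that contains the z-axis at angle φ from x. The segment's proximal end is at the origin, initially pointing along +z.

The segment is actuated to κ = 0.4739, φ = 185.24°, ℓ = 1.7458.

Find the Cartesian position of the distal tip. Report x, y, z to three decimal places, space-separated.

θ = κ·ℓ = 0.4739 × 1.7458 = 0.82733 rad
ρ = (1 − cos θ)/κ = (1 − 0.67684)/0.4739 = 0.68192
z = sin θ / κ = 0.73613/0.4739 = 1.55334
x = ρ cos φ = 0.68192 × cos(185.24°) = -0.67907
y = ρ sin φ = 0.68192 × sin(185.24°) = -0.06228

-0.679 -0.062 1.553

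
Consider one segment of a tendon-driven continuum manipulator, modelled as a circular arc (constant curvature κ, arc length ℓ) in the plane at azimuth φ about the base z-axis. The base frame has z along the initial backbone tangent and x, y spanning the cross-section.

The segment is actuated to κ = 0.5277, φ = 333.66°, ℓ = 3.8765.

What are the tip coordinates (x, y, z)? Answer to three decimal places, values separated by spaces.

2.475 -1.225 1.685

θ = κ·ℓ = 0.5277 × 3.8765 = 2.04563 rad
ρ = (1 − cos θ)/κ = (1 − -0.45719)/0.5277 = 2.76140
z = sin θ / κ = 0.88937/0.5277 = 1.68537
x = ρ cos φ = 2.76140 × cos(333.66°) = 2.47470
y = ρ sin φ = 2.76140 × sin(333.66°) = -1.22522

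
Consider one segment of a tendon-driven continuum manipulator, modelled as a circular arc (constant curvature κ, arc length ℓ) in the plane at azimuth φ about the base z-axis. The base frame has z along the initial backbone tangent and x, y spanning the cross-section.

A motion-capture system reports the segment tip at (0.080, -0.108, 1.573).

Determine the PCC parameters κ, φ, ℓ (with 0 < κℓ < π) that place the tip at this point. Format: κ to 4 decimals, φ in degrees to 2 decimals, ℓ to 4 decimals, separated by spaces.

0.1079 306.53 1.5806

ρ = √(x²+y²) = √(0.080² + -0.108²) = 0.13440
φ = atan2(y, x) mod 360° = atan2(-0.108, 0.080) = 306.5289°
|p|² = ρ² + z² = 0.13440² + 1.573² = 2.49239
κ = 2ρ / |p|² = 2×0.13440 / 2.49239 = 0.10785
θ = 2·atan2(ρ, z) = 2·atan2(0.13440, 1.573) = 0.17047 rad
ℓ = θ/κ = 0.17047/0.10785 = 1.58064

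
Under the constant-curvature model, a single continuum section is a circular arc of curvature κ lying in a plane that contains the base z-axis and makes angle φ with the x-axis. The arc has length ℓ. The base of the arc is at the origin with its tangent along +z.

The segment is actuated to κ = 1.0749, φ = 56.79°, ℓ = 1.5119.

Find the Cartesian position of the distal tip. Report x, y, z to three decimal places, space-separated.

0.537 0.821 0.929

θ = κ·ℓ = 1.0749 × 1.5119 = 1.62514 rad
ρ = (1 − cos θ)/κ = (1 − -0.05432)/1.0749 = 0.98085
z = sin θ / κ = 0.99852/1.0749 = 0.92895
x = ρ cos φ = 0.98085 × cos(56.79°) = 0.53722
y = ρ sin φ = 0.98085 × sin(56.79°) = 0.82065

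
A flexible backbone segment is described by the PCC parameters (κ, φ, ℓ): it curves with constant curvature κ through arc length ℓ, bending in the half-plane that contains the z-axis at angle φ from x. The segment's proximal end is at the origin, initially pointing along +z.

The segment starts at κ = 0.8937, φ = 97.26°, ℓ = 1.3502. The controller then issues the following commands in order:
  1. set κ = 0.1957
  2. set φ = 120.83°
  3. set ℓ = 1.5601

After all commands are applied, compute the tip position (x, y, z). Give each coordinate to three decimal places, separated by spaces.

initial: κ=0.8937, φ=97.26°, ℓ=1.3502
cmd 1: set κ=0.1957 → (κ,φ,ℓ)=(0.1957,97.26°,1.3502) → tip=(-0.0224,0.1759,1.3345)
cmd 2: set φ=120.83° → (κ,φ,ℓ)=(0.1957,120.83°,1.3502) → tip=(-0.0909,0.1523,1.3345)
cmd 3: set ℓ=1.5601 → (κ,φ,ℓ)=(0.1957,120.83°,1.5601) → tip=(-0.1211,0.2029,1.5360)

-0.121 0.203 1.536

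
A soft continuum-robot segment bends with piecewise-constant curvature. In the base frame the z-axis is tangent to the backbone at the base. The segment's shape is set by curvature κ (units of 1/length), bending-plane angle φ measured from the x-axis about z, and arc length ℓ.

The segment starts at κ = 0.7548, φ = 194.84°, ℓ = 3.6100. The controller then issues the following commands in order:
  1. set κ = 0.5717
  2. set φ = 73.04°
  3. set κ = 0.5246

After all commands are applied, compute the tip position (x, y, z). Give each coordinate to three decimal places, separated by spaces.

0.733 2.402 1.808

initial: κ=0.7548, φ=194.84°, ℓ=3.6100
cmd 1: set κ=0.5717 → (κ,φ,ℓ)=(0.5717,194.84°,3.6100) → tip=(-2.4911,-0.6600,1.5408)
cmd 2: set φ=73.04° → (κ,φ,ℓ)=(0.5717,73.04°,3.6100) → tip=(0.7517,2.4650,1.5408)
cmd 3: set κ=0.5246 → (κ,φ,ℓ)=(0.5246,73.04°,3.6100) → tip=(0.7326,2.4021,1.8076)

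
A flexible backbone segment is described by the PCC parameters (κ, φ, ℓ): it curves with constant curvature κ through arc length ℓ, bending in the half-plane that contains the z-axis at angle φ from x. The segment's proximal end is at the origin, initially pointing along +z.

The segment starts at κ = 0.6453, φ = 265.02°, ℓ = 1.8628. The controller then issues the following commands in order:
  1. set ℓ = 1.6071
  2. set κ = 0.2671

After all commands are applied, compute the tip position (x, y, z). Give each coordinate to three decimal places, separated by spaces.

initial: κ=0.6453, φ=265.02°, ℓ=1.8628
cmd 1: set ℓ=1.6071 → (κ,φ,ℓ)=(0.6453,265.02°,1.6071) → tip=(-0.0661,-0.7584,1.3341)
cmd 2: set κ=0.2671 → (κ,φ,ℓ)=(0.2671,265.02°,1.6071) → tip=(-0.0295,-0.3384,1.5582)

-0.029 -0.338 1.558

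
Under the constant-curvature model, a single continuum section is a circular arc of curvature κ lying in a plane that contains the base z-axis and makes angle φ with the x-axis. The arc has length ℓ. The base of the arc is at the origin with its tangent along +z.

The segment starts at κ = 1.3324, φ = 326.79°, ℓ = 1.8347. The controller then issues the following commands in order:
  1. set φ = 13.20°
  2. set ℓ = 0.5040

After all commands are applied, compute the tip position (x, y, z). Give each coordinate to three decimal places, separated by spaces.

initial: κ=1.3324, φ=326.79°, ℓ=1.8347
cmd 1: set φ=13.20° → (κ,φ,ℓ)=(1.3324,13.20°,1.8347) → tip=(1.2910,0.3028,0.4818)
cmd 2: set ℓ=0.5040 → (κ,φ,ℓ)=(1.3324,13.20°,0.5040) → tip=(0.1587,0.0372,0.4670)

0.159 0.037 0.467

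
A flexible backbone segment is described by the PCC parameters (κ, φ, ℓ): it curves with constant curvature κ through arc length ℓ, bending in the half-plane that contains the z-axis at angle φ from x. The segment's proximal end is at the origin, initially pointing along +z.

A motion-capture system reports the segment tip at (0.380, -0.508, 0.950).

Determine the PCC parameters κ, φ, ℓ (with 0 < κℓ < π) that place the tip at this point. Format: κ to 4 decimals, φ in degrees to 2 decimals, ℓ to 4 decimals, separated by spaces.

ρ = √(x²+y²) = √(0.380² + -0.508²) = 0.63440
φ = atan2(y, x) mod 360° = atan2(-0.508, 0.380) = 306.7976°
|p|² = ρ² + z² = 0.63440² + 0.950² = 1.30496
κ = 2ρ / |p|² = 2×0.63440 / 1.30496 = 0.97229
θ = 2·atan2(ρ, z) = 2·atan2(0.63440, 0.950) = 1.17756 rad
ℓ = θ/κ = 1.17756/0.97229 = 1.21112

0.9723 306.80 1.2111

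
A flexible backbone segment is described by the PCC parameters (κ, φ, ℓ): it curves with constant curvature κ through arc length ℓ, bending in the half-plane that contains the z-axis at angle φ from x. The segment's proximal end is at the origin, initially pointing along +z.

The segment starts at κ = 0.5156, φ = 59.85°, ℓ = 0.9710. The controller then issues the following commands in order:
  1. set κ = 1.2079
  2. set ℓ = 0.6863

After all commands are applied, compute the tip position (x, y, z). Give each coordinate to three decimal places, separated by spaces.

initial: κ=0.5156, φ=59.85°, ℓ=0.9710
cmd 1: set κ=1.2079 → (κ,φ,ℓ)=(1.2079,59.85°,0.9710) → tip=(0.2547,0.4385,0.7632)
cmd 2: set ℓ=0.6863 → (κ,φ,ℓ)=(1.2079,59.85°,0.6863) → tip=(0.1349,0.2322,0.6104)

0.135 0.232 0.610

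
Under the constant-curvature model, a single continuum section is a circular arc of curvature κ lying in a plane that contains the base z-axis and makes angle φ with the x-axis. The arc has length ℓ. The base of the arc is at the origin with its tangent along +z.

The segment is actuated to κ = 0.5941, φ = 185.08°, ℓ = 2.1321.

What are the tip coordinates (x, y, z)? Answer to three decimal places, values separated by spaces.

-1.175 -0.104 1.606

θ = κ·ℓ = 0.5941 × 2.1321 = 1.26668 rad
ρ = (1 − cos θ)/κ = (1 − 0.29945)/0.5941 = 1.17918
z = sin θ / κ = 0.95411/0.5941 = 1.60598
x = ρ cos φ = 1.17918 × cos(185.08°) = -1.17455
y = ρ sin φ = 1.17918 × sin(185.08°) = -0.10441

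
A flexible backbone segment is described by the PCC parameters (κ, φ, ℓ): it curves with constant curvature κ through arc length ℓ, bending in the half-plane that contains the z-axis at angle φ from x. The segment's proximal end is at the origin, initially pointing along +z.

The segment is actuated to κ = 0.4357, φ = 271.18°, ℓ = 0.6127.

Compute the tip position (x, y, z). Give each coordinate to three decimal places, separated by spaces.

0.002 -0.081 0.605

θ = κ·ℓ = 0.4357 × 0.6127 = 0.26695 rad
ρ = (1 − cos θ)/κ = (1 − 0.96458)/0.4357 = 0.08130
z = sin θ / κ = 0.26379/0.4357 = 0.60545
x = ρ cos φ = 0.08130 × cos(271.18°) = 0.00167
y = ρ sin φ = 0.08130 × sin(271.18°) = -0.08128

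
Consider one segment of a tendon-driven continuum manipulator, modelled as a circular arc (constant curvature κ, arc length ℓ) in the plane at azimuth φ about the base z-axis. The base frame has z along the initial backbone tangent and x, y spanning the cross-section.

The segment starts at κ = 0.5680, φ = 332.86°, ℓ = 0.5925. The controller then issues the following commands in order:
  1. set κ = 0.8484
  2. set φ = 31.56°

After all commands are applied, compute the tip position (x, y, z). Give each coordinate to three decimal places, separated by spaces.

initial: κ=0.5680, φ=332.86°, ℓ=0.5925
cmd 1: set κ=0.8484 → (κ,φ,ℓ)=(0.8484,332.86°,0.5925) → tip=(0.1298,-0.0665,0.5679)
cmd 2: set φ=31.56° → (κ,φ,ℓ)=(0.8484,31.56°,0.5925) → tip=(0.1242,0.0763,0.5679)

0.124 0.076 0.568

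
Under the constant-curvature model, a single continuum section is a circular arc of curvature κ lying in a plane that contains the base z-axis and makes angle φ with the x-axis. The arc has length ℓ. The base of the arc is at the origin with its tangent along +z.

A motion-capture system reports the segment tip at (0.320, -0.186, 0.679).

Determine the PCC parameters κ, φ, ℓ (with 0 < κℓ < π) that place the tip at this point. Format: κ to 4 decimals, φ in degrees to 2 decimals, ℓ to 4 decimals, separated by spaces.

ρ = √(x²+y²) = √(0.320² + -0.186²) = 0.37013
φ = atan2(y, x) mod 360° = atan2(-0.186, 0.320) = 329.8327°
|p|² = ρ² + z² = 0.37013² + 0.679² = 0.59804
κ = 2ρ / |p|² = 2×0.37013 / 0.59804 = 1.23782
θ = 2·atan2(ρ, z) = 2·atan2(0.37013, 0.679) = 0.99816 rad
ℓ = θ/κ = 0.99816/1.23782 = 0.80639

1.2378 329.83 0.8064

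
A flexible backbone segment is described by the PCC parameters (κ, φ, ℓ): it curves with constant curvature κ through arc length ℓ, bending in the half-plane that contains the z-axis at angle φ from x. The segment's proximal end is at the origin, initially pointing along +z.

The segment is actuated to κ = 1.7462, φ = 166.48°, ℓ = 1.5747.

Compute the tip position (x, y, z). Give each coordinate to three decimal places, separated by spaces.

-1.071 0.258 0.219

θ = κ·ℓ = 1.7462 × 1.5747 = 2.74974 rad
ρ = (1 − cos θ)/κ = (1 − -0.92420)/1.7462 = 1.10194
z = sin θ / κ = 0.38190/1.7462 = 0.21870
x = ρ cos φ = 1.10194 × cos(166.48°) = -1.07140
y = ρ sin φ = 1.10194 × sin(166.48°) = 0.25762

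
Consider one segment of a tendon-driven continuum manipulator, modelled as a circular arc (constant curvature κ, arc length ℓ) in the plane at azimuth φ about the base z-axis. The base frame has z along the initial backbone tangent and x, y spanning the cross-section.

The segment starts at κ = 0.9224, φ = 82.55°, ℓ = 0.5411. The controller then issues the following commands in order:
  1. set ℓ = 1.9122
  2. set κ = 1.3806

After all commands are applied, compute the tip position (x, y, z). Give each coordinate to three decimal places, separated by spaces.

initial: κ=0.9224, φ=82.55°, ℓ=0.5411
cmd 1: set ℓ=1.9122 → (κ,φ,ℓ)=(0.9224,82.55°,1.9122) → tip=(0.1675,1.2812,1.0640)
cmd 2: set κ=1.3806 → (κ,φ,ℓ)=(1.3806,82.55°,1.9122) → tip=(0.1763,1.3479,0.3483)

0.176 1.348 0.348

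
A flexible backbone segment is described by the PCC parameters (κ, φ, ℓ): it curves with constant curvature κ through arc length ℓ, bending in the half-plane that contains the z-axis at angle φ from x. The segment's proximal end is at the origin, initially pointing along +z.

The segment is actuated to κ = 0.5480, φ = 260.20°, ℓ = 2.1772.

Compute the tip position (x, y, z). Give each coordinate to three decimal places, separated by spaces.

θ = κ·ℓ = 0.5480 × 2.1772 = 1.19311 rad
ρ = (1 − cos θ)/κ = (1 − 0.36877)/0.5480 = 1.15187
z = sin θ / κ = 0.92952/0.5480 = 1.69620
x = ρ cos φ = 1.15187 × cos(260.20°) = -0.19606
y = ρ sin φ = 1.15187 × sin(260.20°) = -1.13506

-0.196 -1.135 1.696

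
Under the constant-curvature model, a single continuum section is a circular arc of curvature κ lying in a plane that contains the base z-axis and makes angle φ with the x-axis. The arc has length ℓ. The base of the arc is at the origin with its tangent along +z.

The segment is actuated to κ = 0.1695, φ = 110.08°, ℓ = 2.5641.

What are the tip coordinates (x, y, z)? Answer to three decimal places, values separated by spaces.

-0.188 0.515 2.484

θ = κ·ℓ = 0.1695 × 2.5641 = 0.43461 rad
ρ = (1 − cos θ)/κ = (1 − 0.90703)/0.1695 = 0.54848
z = sin θ / κ = 0.42106/0.1695 = 2.48414
x = ρ cos φ = 0.54848 × cos(110.08°) = -0.18831
y = ρ sin φ = 0.54848 × sin(110.08°) = 0.51514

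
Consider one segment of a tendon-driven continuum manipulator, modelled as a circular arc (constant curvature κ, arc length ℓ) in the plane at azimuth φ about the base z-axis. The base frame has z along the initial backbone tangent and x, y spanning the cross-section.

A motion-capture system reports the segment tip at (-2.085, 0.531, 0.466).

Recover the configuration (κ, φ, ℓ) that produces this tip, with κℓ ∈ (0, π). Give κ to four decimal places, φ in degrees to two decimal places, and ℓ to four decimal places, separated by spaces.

0.8879 165.71 3.0578

ρ = √(x²+y²) = √(-2.085² + 0.531²) = 2.15155
φ = atan2(y, x) mod 360° = atan2(0.531, -2.085) = 165.7119°
|p|² = ρ² + z² = 2.15155² + 0.466² = 4.84634
κ = 2ρ / |p|² = 2×2.15155 / 4.84634 = 0.88791
θ = 2·atan2(ρ, z) = 2·atan2(2.15155, 0.466) = 2.71501 rad
ℓ = θ/κ = 2.71501/0.88791 = 3.05775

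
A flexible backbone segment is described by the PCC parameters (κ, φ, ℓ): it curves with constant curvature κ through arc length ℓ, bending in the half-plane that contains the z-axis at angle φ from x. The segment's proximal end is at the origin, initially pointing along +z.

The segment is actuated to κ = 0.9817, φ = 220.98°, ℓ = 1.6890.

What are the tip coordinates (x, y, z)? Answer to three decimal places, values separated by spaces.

θ = κ·ℓ = 0.9817 × 1.6890 = 1.65809 rad
ρ = (1 − cos θ)/κ = (1 − -0.08718)/0.9817 = 1.10745
z = sin θ / κ = 0.99619/0.9817 = 1.01476
x = ρ cos φ = 1.10745 × cos(220.98°) = -0.83606
y = ρ sin φ = 1.10745 × sin(220.98°) = -0.72626

-0.836 -0.726 1.015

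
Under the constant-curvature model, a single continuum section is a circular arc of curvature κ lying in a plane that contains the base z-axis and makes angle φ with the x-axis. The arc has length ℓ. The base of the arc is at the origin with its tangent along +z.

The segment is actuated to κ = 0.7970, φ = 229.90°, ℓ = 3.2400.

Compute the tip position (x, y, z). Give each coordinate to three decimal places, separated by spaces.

-1.493 -1.773 0.666

θ = κ·ℓ = 0.7970 × 3.2400 = 2.58228 rad
ρ = (1 − cos θ)/κ = (1 − -0.84762)/0.7970 = 2.31822
z = sin θ / κ = 0.53060/0.7970 = 0.66575
x = ρ cos φ = 2.31822 × cos(229.90°) = -1.49322
y = ρ sin φ = 2.31822 × sin(229.90°) = -1.77325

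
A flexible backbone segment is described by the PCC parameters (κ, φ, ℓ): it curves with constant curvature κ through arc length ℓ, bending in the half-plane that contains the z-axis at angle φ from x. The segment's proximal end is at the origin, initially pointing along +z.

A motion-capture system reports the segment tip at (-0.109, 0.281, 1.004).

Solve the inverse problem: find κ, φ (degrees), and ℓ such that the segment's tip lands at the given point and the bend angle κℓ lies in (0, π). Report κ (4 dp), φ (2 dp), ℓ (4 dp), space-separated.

ρ = √(x²+y²) = √(-0.109² + 0.281²) = 0.30140
φ = atan2(y, x) mod 360° = atan2(0.281, -0.109) = 111.2013°
|p|² = ρ² + z² = 0.30140² + 1.004² = 1.09886
κ = 2ρ / |p|² = 2×0.30140 / 1.09886 = 0.54857
θ = 2·atan2(ρ, z) = 2·atan2(0.30140, 1.004) = 0.58328 rad
ℓ = θ/κ = 0.58328/0.54857 = 1.06327

0.5486 111.20 1.0633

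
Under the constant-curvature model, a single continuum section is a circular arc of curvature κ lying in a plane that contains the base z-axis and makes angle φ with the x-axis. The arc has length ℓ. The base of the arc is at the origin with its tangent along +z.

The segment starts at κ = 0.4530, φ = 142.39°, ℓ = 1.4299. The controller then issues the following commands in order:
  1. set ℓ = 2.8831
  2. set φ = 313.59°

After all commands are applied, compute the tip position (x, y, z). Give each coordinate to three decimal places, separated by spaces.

1.124 -1.181 2.131

initial: κ=0.4530, φ=142.39°, ℓ=1.4299
cmd 1: set ℓ=2.8831 → (κ,φ,ℓ)=(0.4530,142.39°,2.8831) → tip=(-1.2912,0.9947,2.1306)
cmd 2: set φ=313.59° → (κ,φ,ℓ)=(0.4530,313.59°,2.8831) → tip=(1.1238,-1.1805,2.1306)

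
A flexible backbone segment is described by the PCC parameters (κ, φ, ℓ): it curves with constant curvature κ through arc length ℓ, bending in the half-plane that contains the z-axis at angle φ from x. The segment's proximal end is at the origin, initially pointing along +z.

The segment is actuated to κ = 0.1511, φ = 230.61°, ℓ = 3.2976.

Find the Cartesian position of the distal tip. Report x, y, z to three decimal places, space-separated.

θ = κ·ℓ = 0.1511 × 3.2976 = 0.49827 rad
ρ = (1 − cos θ)/κ = (1 − 0.87841)/0.1511 = 0.80469
z = sin θ / κ = 0.47790/0.1511 = 3.16283
x = ρ cos φ = 0.80469 × cos(230.61°) = -0.51065
y = ρ sin φ = 0.80469 × sin(230.61°) = -0.62190

-0.511 -0.622 3.163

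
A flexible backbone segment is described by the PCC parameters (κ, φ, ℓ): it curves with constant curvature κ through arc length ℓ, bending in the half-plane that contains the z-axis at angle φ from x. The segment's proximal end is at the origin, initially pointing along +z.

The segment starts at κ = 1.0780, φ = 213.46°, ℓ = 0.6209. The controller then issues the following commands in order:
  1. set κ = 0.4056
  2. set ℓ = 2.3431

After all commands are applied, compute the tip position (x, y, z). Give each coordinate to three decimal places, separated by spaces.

-0.861 -0.569 2.006

initial: κ=1.0780, φ=213.46°, ℓ=0.6209
cmd 1: set κ=0.4056 → (κ,φ,ℓ)=(0.4056,213.46°,0.6209) → tip=(-0.0649,-0.0429,0.6144)
cmd 2: set ℓ=2.3431 → (κ,φ,ℓ)=(0.4056,213.46°,2.3431) → tip=(-0.8610,-0.5690,2.0060)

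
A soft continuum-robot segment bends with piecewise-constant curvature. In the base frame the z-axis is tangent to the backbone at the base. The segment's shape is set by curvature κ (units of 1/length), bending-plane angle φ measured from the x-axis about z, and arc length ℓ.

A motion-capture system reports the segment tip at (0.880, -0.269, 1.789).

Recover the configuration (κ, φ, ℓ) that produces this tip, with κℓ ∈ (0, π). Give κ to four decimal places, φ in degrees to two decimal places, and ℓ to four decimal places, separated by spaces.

0.4547 343.00 2.0895

ρ = √(x²+y²) = √(0.880² + -0.269²) = 0.92020
φ = atan2(y, x) mod 360° = atan2(-0.269, 0.880) = 343.0026°
|p|² = ρ² + z² = 0.92020² + 1.789² = 4.04728
κ = 2ρ / |p|² = 2×0.92020 / 4.04728 = 0.45472
θ = 2·atan2(ρ, z) = 2·atan2(0.92020, 1.789) = 0.95014 rad
ℓ = θ/κ = 0.95014/0.45472 = 2.08950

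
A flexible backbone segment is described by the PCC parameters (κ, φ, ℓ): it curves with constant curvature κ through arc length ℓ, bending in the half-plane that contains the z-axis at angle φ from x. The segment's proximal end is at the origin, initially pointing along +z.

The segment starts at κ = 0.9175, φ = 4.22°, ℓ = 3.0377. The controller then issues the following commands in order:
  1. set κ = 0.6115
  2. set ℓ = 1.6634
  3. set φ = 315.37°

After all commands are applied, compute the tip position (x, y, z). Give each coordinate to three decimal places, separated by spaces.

0.552 -0.545 1.391

initial: κ=0.9175, φ=4.22°, ℓ=3.0377
cmd 1: set κ=0.6115 → (κ,φ,ℓ)=(0.6115,4.22°,3.0377) → tip=(2.0922,0.1544,1.5685)
cmd 2: set ℓ=1.6634 → (κ,φ,ℓ)=(0.6115,4.22°,1.6634) → tip=(0.7734,0.0571,1.3910)
cmd 3: set φ=315.37° → (κ,φ,ℓ)=(0.6115,315.37°,1.6634) → tip=(0.5519,-0.5448,1.3910)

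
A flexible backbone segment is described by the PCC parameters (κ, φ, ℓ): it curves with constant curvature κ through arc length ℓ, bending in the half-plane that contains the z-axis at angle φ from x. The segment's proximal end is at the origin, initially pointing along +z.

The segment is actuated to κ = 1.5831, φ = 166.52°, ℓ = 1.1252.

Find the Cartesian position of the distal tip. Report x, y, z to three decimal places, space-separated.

θ = κ·ℓ = 1.5831 × 1.1252 = 1.78130 rad
ρ = (1 − cos θ)/κ = (1 − -0.20896)/1.5831 = 0.76366
z = sin θ / κ = 0.97792/1.5831 = 0.61773
x = ρ cos φ = 0.76366 × cos(166.52°) = -0.74263
y = ρ sin φ = 0.76366 × sin(166.52°) = 0.17801

-0.743 0.178 0.618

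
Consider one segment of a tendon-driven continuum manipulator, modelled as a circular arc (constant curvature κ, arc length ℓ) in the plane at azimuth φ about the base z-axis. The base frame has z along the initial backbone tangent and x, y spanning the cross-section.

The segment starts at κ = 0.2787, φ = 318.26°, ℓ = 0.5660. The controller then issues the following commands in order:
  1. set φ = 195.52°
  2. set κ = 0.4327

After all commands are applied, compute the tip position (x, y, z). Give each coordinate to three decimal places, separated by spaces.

-0.066 -0.018 0.560

initial: κ=0.2787, φ=318.26°, ℓ=0.5660
cmd 1: set φ=195.52° → (κ,φ,ℓ)=(0.2787,195.52°,0.5660) → tip=(-0.0429,-0.0119,0.5637)
cmd 2: set κ=0.4327 → (κ,φ,ℓ)=(0.4327,195.52°,0.5660) → tip=(-0.0664,-0.0185,0.5604)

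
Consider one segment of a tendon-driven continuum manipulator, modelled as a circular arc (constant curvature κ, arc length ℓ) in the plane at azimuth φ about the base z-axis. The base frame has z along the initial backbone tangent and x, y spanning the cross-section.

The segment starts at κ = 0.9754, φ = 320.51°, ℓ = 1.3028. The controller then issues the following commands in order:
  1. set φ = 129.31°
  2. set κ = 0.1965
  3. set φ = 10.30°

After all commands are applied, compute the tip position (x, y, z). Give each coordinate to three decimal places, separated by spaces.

initial: κ=0.9754, φ=320.51°, ℓ=1.3028
cmd 1: set φ=129.31° → (κ,φ,ℓ)=(0.9754,129.31°,1.3028) → tip=(-0.4575,0.5588,0.9794)
cmd 2: set κ=0.1965 → (κ,φ,ℓ)=(0.1965,129.31°,1.3028) → tip=(-0.1051,0.1283,1.2886)
cmd 3: set φ=10.30° → (κ,φ,ℓ)=(0.1965,10.30°,1.3028) → tip=(0.1632,0.0297,1.2886)

0.163 0.030 1.289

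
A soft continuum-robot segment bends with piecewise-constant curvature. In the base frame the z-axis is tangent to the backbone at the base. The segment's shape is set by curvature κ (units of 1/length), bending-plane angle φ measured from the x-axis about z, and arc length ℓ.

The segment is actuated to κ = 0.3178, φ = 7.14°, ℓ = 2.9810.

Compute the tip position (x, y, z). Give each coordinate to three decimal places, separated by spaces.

1.299 0.163 2.555

θ = κ·ℓ = 0.3178 × 2.9810 = 0.94736 rad
ρ = (1 − cos θ)/κ = (1 − 0.58383)/0.3178 = 1.30954
z = sin θ / κ = 0.81188/0.3178 = 2.55468
x = ρ cos φ = 1.30954 × cos(7.14°) = 1.29939
y = ρ sin φ = 1.30954 × sin(7.14°) = 0.16277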